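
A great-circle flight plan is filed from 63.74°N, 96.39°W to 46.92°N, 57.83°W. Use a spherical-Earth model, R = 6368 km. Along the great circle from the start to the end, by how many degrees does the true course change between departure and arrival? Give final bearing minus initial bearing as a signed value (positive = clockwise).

+32.4°

At departure: θ₁ = atan2(sin Δλ cos φ₂, cos φ₁ sin φ₂ − sin φ₁ cos φ₂ cos Δλ) = 110.10°
At arrival: θ₂ = atan2(sin Δλ cos φ₁, −cos φ₂ sin φ₁ + sin φ₂ cos φ₁ cos Δλ) = 142.53°
Δθ = θ₂ − θ₁ = +32.4°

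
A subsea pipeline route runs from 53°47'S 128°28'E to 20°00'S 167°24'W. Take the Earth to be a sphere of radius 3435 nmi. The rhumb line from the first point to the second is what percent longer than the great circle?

2.2%

Great circle: σ = 1.0261 rad → d_gc = Rσ = 3524.6 nmi
Rhumb: Δφ = +0.5896, Δλ = +1.1193, Δψ = +0.7614, q = Δφ/Δψ = 0.7744 → d_rh = R√(Δφ²+q²Δλ²) = 3601.1 nmi
Excess = (3601.1 − 3524.6) / 3524.6 = 76.5 / 3524.6 = 2.17% ≈ 2.2%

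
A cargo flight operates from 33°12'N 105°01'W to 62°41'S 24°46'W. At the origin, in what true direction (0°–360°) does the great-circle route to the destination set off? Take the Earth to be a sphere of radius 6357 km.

150.1°

θ = atan2( sin Δλ·cos φ₂ ,  cos φ₁ sin φ₂ − sin φ₁ cos φ₂ cos Δλ )
  = atan2(+0.4523, -0.7860) = 150.08°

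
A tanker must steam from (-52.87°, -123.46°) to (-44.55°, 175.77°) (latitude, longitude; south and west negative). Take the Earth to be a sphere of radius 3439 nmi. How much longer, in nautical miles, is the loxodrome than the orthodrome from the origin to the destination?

68 nmi

Great circle: cos σ = sin φ₁ sin φ₂ + cos φ₁ cos φ₂ cos Δλ,  σ = 0.6929 rad → d_gc = 2383.0 nmi
Rhumb line: Δψ = +0.2208, q = Δφ/Δψ = 0.6578, d_rh = R√(Δφ²+q²Δλ²) = 2450.7 nmi
Excess = 2450.7 − 2383.0 = 67.7 ≈ 68 nmi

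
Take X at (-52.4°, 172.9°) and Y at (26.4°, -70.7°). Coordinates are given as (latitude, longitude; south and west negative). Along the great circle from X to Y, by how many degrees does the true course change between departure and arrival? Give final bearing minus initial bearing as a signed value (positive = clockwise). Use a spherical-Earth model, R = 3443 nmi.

At departure: θ₁ = atan2(sin Δλ cos φ₂, cos φ₁ sin φ₂ − sin φ₁ cos φ₂ cos Δλ) = 93.16°
At arrival: θ₂ = atan2(sin Δλ cos φ₁, −cos φ₂ sin φ₁ + sin φ₂ cos φ₁ cos Δλ) = 42.86°
Δθ = θ₂ − θ₁ = -50.3°

-50.3°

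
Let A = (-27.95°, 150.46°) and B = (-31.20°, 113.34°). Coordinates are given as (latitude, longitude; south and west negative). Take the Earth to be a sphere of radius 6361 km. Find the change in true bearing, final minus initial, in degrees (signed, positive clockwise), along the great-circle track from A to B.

At departure: θ₁ = atan2(sin Δλ cos φ₂, cos φ₁ sin φ₂ − sin φ₁ cos φ₂ cos Δλ) = 255.04°
At arrival: θ₂ = atan2(sin Δλ cos φ₁, −cos φ₂ sin φ₁ + sin φ₂ cos φ₁ cos Δλ) = 273.87°
Δθ = θ₂ − θ₁ = +18.8°

+18.8°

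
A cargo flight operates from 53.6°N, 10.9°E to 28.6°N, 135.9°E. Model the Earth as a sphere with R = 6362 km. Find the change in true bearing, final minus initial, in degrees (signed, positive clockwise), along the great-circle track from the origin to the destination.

+104.6°

At departure: θ₁ = atan2(sin Δλ cos φ₂, cos φ₁ sin φ₂ − sin φ₁ cos φ₂ cos Δλ) = 46.21°
At arrival: θ₂ = atan2(sin Δλ cos φ₁, −cos φ₂ sin φ₁ + sin φ₂ cos φ₁ cos Δλ) = 150.80°
Δθ = θ₂ − θ₁ = +104.6°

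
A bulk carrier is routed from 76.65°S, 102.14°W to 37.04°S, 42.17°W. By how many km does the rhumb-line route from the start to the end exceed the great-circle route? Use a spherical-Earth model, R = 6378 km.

Great circle: cos σ = sin φ₁ sin φ₂ + cos φ₁ cos φ₂ cos Δλ,  σ = 0.8253 rad → d_gc = 5263.8 km
Rhumb line: Δψ = +1.4485, q = Δφ/Δψ = 0.4773, d_rh = R√(Δφ²+q²Δλ²) = 5440.0 km
Excess = 5440.0 − 5263.8 = 176.2 ≈ 176 km

176 km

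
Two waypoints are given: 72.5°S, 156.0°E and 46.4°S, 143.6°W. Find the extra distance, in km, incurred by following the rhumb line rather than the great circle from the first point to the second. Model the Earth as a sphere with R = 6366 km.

150 km

Great circle: cos σ = sin φ₁ sin φ₂ + cos φ₁ cos φ₂ cos Δλ,  σ = 0.6549 rad → d_gc = 4169.3 km
Rhumb line: Δψ = +0.9550, q = Δφ/Δψ = 0.4770, d_rh = R√(Δφ²+q²Δλ²) = 4319.3 km
Excess = 4319.3 − 4169.3 = 150.0 ≈ 150 km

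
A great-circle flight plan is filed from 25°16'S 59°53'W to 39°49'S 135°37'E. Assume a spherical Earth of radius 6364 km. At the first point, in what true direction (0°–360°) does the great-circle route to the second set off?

θ = atan2( sin Δλ·cos φ₂ ,  cos φ₁ sin φ₂ − sin φ₁ cos φ₂ cos Δλ )
  = atan2(-0.2053, -0.8950) = 192.92°

192.9°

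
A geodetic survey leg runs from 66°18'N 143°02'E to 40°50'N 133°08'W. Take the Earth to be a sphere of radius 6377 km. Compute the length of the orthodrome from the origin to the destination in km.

5659 km

Haversine: a = sin²(Δφ/2)+cos φ₁ cos φ₂ sin²(Δλ/2) = 0.18431;  σ = 2·atan2(√a,√(1−a))
σ = 50.848° → d = Rσ = 6377·0.88746 = 5659 km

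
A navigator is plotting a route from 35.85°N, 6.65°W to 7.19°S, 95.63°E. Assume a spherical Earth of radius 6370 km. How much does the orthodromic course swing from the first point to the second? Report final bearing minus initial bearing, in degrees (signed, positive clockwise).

At departure: θ₁ = atan2(sin Δλ cos φ₂, cos φ₁ sin φ₂ − sin φ₁ cos φ₂ cos Δλ) = 88.69°
At arrival: θ₂ = atan2(sin Δλ cos φ₁, −cos φ₂ sin φ₁ + sin φ₂ cos φ₁ cos Δλ) = 125.24°
Δθ = θ₂ − θ₁ = +36.5°

+36.5°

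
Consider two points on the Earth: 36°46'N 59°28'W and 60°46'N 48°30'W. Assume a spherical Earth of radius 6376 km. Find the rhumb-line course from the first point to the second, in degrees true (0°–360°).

16.3°

Δψ = ln[tan(π/4+φ₂/2)/tan(π/4+φ₁/2)] = +0.6531
Δλ = +0.1914 rad (taken the short way round)
course = atan2(Δλ, Δψ) = 16.33°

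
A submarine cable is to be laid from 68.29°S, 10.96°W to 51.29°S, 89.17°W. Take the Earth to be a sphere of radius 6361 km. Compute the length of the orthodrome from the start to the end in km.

cos σ = sin φ₁ sin φ₂ + cos φ₁ cos φ₂ cos Δλ
      = sin(-68.29°)sin(-51.29°) + cos(-68.29°)cos(-51.29°)cos(-78.21°) = 0.7722
σ = 39.445° → d = Rσ = 6361·0.68844 = 4379 km

4379 km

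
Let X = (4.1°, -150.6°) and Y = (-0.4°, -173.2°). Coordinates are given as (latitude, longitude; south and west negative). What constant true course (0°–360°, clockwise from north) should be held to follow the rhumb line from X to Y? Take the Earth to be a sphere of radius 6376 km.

Meridional parts: M(φ₁)=+0.0716, M(φ₂)=-0.0070 → ΔM = -0.0786;  Δλ = -0.3944 rad
tan C = Δλ / ΔM = +5.0183 → C = 258.73°

258.7°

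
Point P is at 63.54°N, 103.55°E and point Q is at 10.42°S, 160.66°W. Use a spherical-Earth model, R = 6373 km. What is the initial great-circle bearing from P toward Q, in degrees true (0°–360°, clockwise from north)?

89.5°

N = sin Δλ·cos φ₂ = +0.9785;  D = cos φ₁ sin φ₂ − sin φ₁ cos φ₂ cos Δλ = +0.0082
initial course = atan2(N, D) = 89.52°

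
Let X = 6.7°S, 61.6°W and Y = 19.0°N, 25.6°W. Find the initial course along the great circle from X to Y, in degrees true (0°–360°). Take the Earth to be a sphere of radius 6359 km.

N = sin Δλ·cos φ₂ = +0.5558;  D = cos φ₁ sin φ₂ − sin φ₁ cos φ₂ cos Δλ = +0.4126
initial course = atan2(N, D) = 53.41°

53.4°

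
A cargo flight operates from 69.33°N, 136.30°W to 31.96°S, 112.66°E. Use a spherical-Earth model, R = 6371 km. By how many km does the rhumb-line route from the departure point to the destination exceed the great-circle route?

623 km

Great circle: cos σ = sin φ₁ sin φ₂ + cos φ₁ cos φ₂ cos Δλ,  σ = 2.2178 rad → d_gc = 14129.4 km
Rhumb line: Δψ = -2.2910, q = Δφ/Δψ = 0.7717, d_rh = R√(Δφ²+q²Δλ²) = 14752.3 km
Excess = 14752.3 − 14129.4 = 622.9 ≈ 623 km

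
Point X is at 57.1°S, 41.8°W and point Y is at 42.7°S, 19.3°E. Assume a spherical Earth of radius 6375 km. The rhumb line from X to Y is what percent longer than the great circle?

Great circle: σ = 0.7039 rad → d_gc = Rσ = 4487.4 km
Rhumb: Δφ = +0.2513, Δλ = +1.0664, Δψ = +0.3942, q = Δφ/Δψ = 0.6376 → d_rh = R√(Δφ²+q²Δλ²) = 4621.1 km
Excess = (4621.1 − 4487.4) / 4487.4 = 133.7 / 4487.4 = 2.98% ≈ 3.0%

3.0%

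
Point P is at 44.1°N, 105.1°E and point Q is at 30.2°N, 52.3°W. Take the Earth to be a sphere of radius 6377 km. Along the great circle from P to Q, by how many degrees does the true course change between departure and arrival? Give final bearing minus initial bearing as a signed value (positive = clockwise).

-143.6°

At departure: θ₁ = atan2(sin Δλ cos φ₂, cos φ₁ sin φ₂ − sin φ₁ cos φ₂ cos Δλ) = 340.08°
At arrival: θ₂ = atan2(sin Δλ cos φ₁, −cos φ₂ sin φ₁ + sin φ₂ cos φ₁ cos Δλ) = 196.45°
Δθ = θ₂ − θ₁ = -143.6°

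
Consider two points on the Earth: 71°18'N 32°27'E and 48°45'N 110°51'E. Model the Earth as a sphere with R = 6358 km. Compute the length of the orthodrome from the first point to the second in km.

Haversine: a = sin²(Δφ/2)+cos φ₁ cos φ₂ sin²(Δλ/2) = 0.12267;  σ = 2·atan2(√a,√(1−a))
σ = 41.005° → d = Rσ = 6358·0.71566 = 4550 km

4550 km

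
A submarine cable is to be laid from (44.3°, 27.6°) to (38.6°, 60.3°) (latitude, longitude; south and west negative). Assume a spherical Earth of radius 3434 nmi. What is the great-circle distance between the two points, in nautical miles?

cos σ = sin φ₁ sin φ₂ + cos φ₁ cos φ₂ cos Δλ
      = sin(44.30°)sin(38.60°) + cos(44.30°)cos(38.60°)cos(32.70°) = 0.9064
σ = 24.986° → d = Rσ = 3434·0.43610 = 1498 nmi

1498 nmi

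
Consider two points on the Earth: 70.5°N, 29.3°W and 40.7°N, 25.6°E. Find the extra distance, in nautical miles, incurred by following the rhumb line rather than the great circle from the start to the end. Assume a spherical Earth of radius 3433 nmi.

Great circle: cos σ = sin φ₁ sin φ₂ + cos φ₁ cos φ₂ cos Δλ,  σ = 0.7072 rad → d_gc = 2427.7 nmi
Rhumb line: Δψ = -0.9823, q = Δφ/Δψ = 0.5295, d_rh = R√(Δφ²+q²Δλ²) = 2494.3 nmi
Excess = 2494.3 − 2427.7 = 66.6 ≈ 67 nmi

67 nmi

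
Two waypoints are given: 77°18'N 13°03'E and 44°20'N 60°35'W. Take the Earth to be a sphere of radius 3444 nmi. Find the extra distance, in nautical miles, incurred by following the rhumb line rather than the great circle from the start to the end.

144 nmi

Great circle: cos σ = sin φ₁ sin φ₂ + cos φ₁ cos φ₂ cos Δλ,  σ = 0.7582 rad → d_gc = 2611.39 nmi
Rhumb line: Δψ = -1.3307, q = Δφ/Δψ = 0.4324, d_rh = R√(Δφ²+q²Δλ²) = 2754.90 nmi
Excess = 2754.90 − 2611.39 = 143.51 ≈ 144 nmi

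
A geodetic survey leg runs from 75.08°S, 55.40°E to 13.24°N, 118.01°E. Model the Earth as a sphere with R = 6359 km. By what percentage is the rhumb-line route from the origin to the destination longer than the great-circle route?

Great circle: σ = 1.6770 rad → d_gc = Rσ = 10664.1 km
Rhumb: Δφ = +1.5415, Δλ = +1.0928, Δψ = +2.2662, q = Δφ/Δψ = 0.6802 → d_rh = R√(Δφ²+q²Δλ²) = 10882.3 km
Excess = (10882.3 − 10664.1) / 10664.1 = 218.2 / 10664.1 = 2.046% ≈ 2.0%

2.0%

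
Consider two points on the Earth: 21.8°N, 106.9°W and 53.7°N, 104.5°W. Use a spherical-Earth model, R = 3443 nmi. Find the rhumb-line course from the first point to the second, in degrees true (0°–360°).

3.3°

Δψ = ln[tan(π/4+φ₂/2)/tan(π/4+φ₁/2)] = +0.7253
Δλ = +0.0419 rad (taken the short way round)
course = atan2(Δλ, Δψ) = 3.31°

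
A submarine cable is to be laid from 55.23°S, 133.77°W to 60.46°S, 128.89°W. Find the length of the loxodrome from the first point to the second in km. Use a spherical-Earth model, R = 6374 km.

649 km

Rhumb course C = atan2(Δλ, Δψ) with Δψ = ln[tan(π/4+φ₂/2)/tan(π/4+φ₁/2)] = -0.1719, Δλ = +0.0852 → C = 153.64°
d = R·|Δφ| / |cos C| = 6374·0.09128 / 0.89602 = 649 km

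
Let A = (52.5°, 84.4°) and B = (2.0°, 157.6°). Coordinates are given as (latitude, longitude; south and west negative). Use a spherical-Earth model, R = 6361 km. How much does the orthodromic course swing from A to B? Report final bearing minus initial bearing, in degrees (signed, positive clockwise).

+41.2°

At departure: θ₁ = atan2(sin Δλ cos φ₂, cos φ₁ sin φ₂ − sin φ₁ cos φ₂ cos Δλ) = 102.26°
At arrival: θ₂ = atan2(sin Δλ cos φ₁, −cos φ₂ sin φ₁ + sin φ₂ cos φ₁ cos Δλ) = 143.47°
Δθ = θ₂ − θ₁ = +41.2°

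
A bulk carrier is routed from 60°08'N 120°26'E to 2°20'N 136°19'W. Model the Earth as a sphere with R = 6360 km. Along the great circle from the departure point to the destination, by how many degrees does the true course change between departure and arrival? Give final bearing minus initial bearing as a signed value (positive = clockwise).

Initial bearing θ₁ = atan2(sin Δλ cos φ₂, cos φ₁ sin φ₂ − sin φ₁ cos φ₂ cos Δλ) = 77.32°
Final bearing θ₂ = (initial bearing from the destination back to the start) + 180° = 150.91°
Δθ = θ₂ − θ₁ = +73.6°

+73.6°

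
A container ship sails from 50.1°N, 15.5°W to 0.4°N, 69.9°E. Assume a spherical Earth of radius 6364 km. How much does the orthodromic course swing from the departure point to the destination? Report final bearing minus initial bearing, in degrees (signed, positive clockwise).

+46.9°

Initial bearing θ₁ = atan2(sin Δλ cos φ₂, cos φ₁ sin φ₂ − sin φ₁ cos φ₂ cos Δλ) = 93.28°
Final bearing θ₂ = (initial bearing from the destination back to the start) + 180° = 140.18°
Δθ = θ₂ − θ₁ = +46.9°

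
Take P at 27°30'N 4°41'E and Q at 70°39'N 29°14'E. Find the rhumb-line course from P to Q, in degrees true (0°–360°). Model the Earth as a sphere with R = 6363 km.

Δψ = ln[tan(π/4+φ₂/2)/tan(π/4+φ₁/2)] = +1.2696
Δλ = +0.4285 rad (taken the short way round)
course = atan2(Δλ, Δψ) = 18.65°

18.6°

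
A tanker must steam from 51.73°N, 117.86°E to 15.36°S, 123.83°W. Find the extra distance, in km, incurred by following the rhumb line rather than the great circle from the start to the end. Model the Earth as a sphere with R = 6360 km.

498 km

Great circle: cos σ = sin φ₁ sin φ₂ + cos φ₁ cos φ₂ cos Δλ,  σ = 2.0843 rad → d_gc = 13255.9 km
Rhumb line: Δψ = -1.3299, q = Δφ/Δψ = 0.8805, d_rh = R√(Δφ²+q²Δλ²) = 13753.8 km
Excess = 13753.8 − 13255.9 = 497.9 ≈ 498 km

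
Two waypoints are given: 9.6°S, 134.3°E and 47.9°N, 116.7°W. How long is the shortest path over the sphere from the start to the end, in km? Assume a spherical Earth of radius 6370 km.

12209 km

cos σ = sin φ₁ sin φ₂ + cos φ₁ cos φ₂ cos Δλ
      = sin(-9.60°)sin(47.90°) + cos(-9.60°)cos(47.90°)cos(109.00°) = -0.3390
σ = 109.813° → d = Rσ = 6370·1.91660 = 12209 km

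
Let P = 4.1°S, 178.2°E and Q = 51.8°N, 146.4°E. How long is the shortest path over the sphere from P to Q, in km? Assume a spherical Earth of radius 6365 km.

Haversine: a = sin²(Δφ/2)+cos φ₁ cos φ₂ sin²(Δλ/2) = 0.26598;  σ = 2·atan2(√a,√(1−a))
σ = 62.092° → d = Rσ = 6365·1.08371 = 6898 km

6898 km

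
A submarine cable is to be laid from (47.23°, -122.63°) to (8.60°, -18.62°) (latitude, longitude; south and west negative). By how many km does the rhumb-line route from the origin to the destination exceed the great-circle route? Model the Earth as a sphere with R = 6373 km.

Great circle: cos σ = sin φ₁ sin φ₂ + cos φ₁ cos φ₂ cos Δλ,  σ = 1.6236 rad → d_gc = 10347.2 km
Rhumb line: Δψ = -0.7869, q = Δφ/Δψ = 0.8568, d_rh = R√(Δφ²+q²Δλ²) = 10804.0 km
Excess = 10804.0 − 10347.2 = 456.8 ≈ 457 km

457 km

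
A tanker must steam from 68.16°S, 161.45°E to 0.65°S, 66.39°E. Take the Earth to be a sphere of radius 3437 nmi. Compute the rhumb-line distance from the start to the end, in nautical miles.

Rhumb course C = atan2(Δλ, Δψ) with Δψ = ln[tan(π/4+φ₂/2)/tan(π/4+φ₁/2)] = +1.6341, Δλ = -1.6591 → C = 314.56°
d = R·|Δφ| / |cos C| = 3437·1.17827 / 0.70171 = 5771 nmi

5771 nmi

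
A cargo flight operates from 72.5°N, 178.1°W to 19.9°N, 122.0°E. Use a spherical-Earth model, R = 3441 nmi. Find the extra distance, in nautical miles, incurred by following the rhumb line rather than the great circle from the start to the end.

101 nmi

Great circle: cos σ = sin φ₁ sin φ₂ + cos φ₁ cos φ₂ cos Δλ,  σ = 1.0855 rad → d_gc = 3735.4 nmi
Rhumb line: Δψ = -1.5168, q = Δφ/Δψ = 0.6052, d_rh = R√(Δφ²+q²Δλ²) = 3836.6 nmi
Excess = 3836.6 − 3735.4 = 101.2 ≈ 101 nmi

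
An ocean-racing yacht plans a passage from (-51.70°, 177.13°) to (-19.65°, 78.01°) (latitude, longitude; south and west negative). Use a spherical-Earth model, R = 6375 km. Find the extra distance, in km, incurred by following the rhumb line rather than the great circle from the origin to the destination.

501 km

Great circle: cos σ = sin φ₁ sin φ₂ + cos φ₁ cos φ₂ cos Δλ,  σ = 1.3986 rad → d_gc = 8915.8 km
Rhumb line: Δψ = +0.7078, q = Δφ/Δψ = 0.7903, d_rh = R√(Δφ²+q²Δλ²) = 9417.2 km
Excess = 9417.2 − 8915.8 = 501.4 ≈ 501 km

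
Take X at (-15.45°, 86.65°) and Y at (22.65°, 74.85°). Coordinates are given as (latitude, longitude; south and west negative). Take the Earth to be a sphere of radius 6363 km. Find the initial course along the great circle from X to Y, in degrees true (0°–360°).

342.9°

N = sin Δλ·cos φ₂ = -0.1887;  D = cos φ₁ sin φ₂ − sin φ₁ cos φ₂ cos Δλ = +0.6118
initial course = atan2(N, D) = 342.86°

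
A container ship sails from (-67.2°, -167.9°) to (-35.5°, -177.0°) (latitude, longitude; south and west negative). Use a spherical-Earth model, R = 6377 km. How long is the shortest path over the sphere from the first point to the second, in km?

cos σ = sin φ₁ sin φ₂ + cos φ₁ cos φ₂ cos Δλ
      = sin(-67.20°)sin(-35.50°) + cos(-67.20°)cos(-35.50°)cos(-9.10°) = 0.8468
σ = 32.130° → d = Rσ = 6377·0.56078 = 3576 km

3576 km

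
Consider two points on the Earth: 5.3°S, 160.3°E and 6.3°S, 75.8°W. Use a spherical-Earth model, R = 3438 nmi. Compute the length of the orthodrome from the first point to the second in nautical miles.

Haversine: a = sin²(Δφ/2)+cos φ₁ cos φ₂ sin²(Δλ/2) = 0.77094;  σ = 2·atan2(√a,√(1−a))
σ = 122.811° → d = Rσ = 3438·2.14346 = 7369 nmi

7369 nmi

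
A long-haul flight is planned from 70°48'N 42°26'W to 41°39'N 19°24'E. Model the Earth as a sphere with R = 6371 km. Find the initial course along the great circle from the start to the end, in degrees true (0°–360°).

99.9°

N = sin Δλ·cos φ₂ = +0.6587;  D = cos φ₁ sin φ₂ − sin φ₁ cos φ₂ cos Δλ = -0.1145
initial course = atan2(N, D) = 99.86°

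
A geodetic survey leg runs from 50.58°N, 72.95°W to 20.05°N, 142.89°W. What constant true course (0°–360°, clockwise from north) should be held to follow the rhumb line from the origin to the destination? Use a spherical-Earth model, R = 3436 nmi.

Δψ = ln[tan(π/4+φ₂/2)/tan(π/4+φ₁/2)] = -0.6692
Δλ = -1.2207 rad (taken the short way round)
course = atan2(Δλ, Δψ) = 241.27°

241.3°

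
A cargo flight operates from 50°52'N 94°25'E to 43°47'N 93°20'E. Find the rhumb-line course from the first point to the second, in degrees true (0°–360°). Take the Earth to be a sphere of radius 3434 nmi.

Δψ = ln[tan(π/4+φ₂/2)/tan(π/4+φ₁/2)] = -0.1828
Δλ = -0.0189 rad (taken the short way round)
course = atan2(Δλ, Δψ) = 185.91°

185.9°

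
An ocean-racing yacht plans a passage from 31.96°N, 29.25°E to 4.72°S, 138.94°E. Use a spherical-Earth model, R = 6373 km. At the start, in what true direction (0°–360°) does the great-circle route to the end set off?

θ = atan2( sin Δλ·cos φ₂ ,  cos φ₁ sin φ₂ − sin φ₁ cos φ₂ cos Δλ )
  = atan2(+0.9383, +0.1079) = 83.44°

83.4°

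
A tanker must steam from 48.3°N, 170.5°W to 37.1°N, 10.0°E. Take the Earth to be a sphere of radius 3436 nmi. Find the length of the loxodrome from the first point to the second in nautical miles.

Δψ = ln[tan(π/4+φ₂/2)/tan(π/4+φ₁/2)] = -0.2671;  Δφ = -0.1955 rad,  Δλ = -3.1329 rad
q = Δφ/Δψ = 0.7317
d = R·√(Δφ² + q²Δλ²) = 3436·2.30076 = 7905 nmi

7905 nmi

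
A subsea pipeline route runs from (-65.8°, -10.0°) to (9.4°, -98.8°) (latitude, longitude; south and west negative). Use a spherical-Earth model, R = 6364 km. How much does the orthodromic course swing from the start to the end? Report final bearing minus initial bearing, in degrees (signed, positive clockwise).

Initial bearing θ₁ = atan2(sin Δλ cos φ₂, cos φ₁ sin φ₂ − sin φ₁ cos φ₂ cos Δλ) = 274.97°
Final bearing θ₂ = (initial bearing from the destination back to the start) + 180° = 335.55°
Δθ = θ₂ − θ₁ = +60.6°

+60.6°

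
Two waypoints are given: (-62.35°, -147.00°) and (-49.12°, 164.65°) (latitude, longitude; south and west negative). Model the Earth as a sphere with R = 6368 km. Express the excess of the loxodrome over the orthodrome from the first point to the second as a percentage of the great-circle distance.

Great circle: σ = 0.5124 rad → d_gc = Rσ = 3262.8 km
Rhumb: Δφ = +0.2309, Δλ = -0.8439, Δψ = +0.4151, q = Δφ/Δψ = 0.5563 → d_rh = R√(Δφ²+q²Δλ²) = 3331.5 km
Excess = (3331.5 − 3262.8) / 3262.8 = 68.7 / 3262.8 = 2.11% ≈ 2.1%

2.1%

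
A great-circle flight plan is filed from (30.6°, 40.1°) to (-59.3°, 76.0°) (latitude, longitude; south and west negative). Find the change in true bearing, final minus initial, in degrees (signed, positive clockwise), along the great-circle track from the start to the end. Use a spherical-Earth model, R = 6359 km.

At departure: θ₁ = atan2(sin Δλ cos φ₂, cos φ₁ sin φ₂ − sin φ₁ cos φ₂ cos Δλ) = 162.52°
At arrival: θ₂ = atan2(sin Δλ cos φ₁, −cos φ₂ sin φ₁ + sin φ₂ cos φ₁ cos Δλ) = 149.58°
Δθ = θ₂ − θ₁ = -12.9°

-12.9°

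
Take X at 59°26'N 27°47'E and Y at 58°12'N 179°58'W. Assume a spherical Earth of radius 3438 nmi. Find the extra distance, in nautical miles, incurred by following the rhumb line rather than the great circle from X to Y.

1109 nmi

Great circle: cos σ = sin φ₁ sin φ₂ + cos φ₁ cos φ₂ cos Δλ,  σ = 1.0534 rad → d_gc = 3621.5 nmi
Rhumb line: Δψ = -0.0416, q = Δφ/Δψ = 0.5177, d_rh = R√(Δφ²+q²Δλ²) = 4730.2 nmi
Excess = 4730.2 − 3621.5 = 1108.7 ≈ 1109 nmi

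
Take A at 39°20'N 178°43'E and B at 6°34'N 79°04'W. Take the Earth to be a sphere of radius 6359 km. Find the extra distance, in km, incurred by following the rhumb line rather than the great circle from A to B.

314 km

Great circle: cos σ = sin φ₁ sin φ₂ + cos φ₁ cos φ₂ cos Δλ,  σ = 1.6610 rad → d_gc = 10562.5 km
Rhumb line: Δψ = -0.6329, q = Δφ/Δψ = 0.9036, d_rh = R√(Δφ²+q²Δλ²) = 10876.4 km
Excess = 10876.4 − 10562.5 = 313.9 ≈ 314 km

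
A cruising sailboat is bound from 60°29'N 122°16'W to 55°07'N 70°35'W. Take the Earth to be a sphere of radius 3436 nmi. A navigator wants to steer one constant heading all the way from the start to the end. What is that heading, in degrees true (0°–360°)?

Δψ = ln[tan(π/4+φ₂/2)/tan(π/4+φ₁/2)] = -0.1762
Δλ = +0.9020 rad (taken the short way round)
course = atan2(Δλ, Δψ) = 101.05°

101.1°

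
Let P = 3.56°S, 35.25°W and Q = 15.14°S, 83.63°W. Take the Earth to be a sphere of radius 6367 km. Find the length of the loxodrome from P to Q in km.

Rhumb course C = atan2(Δλ, Δψ) with Δψ = ln[tan(π/4+φ₂/2)/tan(π/4+φ₁/2)] = -0.2052, Δλ = -0.8444 → C = 256.34°
d = R·|Δφ| / |cos C| = 6367·0.20211 / 0.23614 = 5449 km

5449 km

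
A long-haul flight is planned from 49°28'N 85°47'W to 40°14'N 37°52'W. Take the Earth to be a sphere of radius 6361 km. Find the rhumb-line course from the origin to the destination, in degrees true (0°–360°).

Meridional parts: M(φ₁)=+0.9963, M(φ₂)=+0.7682 → ΔM = -0.2280;  Δλ = +0.8363 rad
tan C = Δλ / ΔM = -3.6673 → C = 105.25°

105.3°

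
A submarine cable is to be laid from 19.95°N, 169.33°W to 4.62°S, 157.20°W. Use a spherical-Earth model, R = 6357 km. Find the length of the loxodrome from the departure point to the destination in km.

Rhumb course C = atan2(Δλ, Δψ) with Δψ = ln[tan(π/4+φ₂/2)/tan(π/4+φ₁/2)] = -0.4362, Δλ = +0.2117 → C = 154.11°
d = R·|Δφ| / |cos C| = 6357·0.42883 / 0.89963 = 3030 km

3030 km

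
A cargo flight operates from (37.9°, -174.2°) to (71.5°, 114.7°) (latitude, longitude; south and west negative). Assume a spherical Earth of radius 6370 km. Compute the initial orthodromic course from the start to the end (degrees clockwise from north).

336.3°

N = sin Δλ·cos φ₂ = -0.3002;  D = cos φ₁ sin φ₂ − sin φ₁ cos φ₂ cos Δλ = +0.6852
initial course = atan2(N, D) = 336.34°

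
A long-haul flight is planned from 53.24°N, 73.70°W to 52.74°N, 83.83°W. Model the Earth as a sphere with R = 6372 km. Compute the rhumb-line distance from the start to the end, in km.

680 km

Δψ = ln[tan(π/4+φ₂/2)/tan(π/4+φ₁/2)] = -0.0145;  Δφ = -0.0087 rad,  Δλ = -0.1768 rad
q = Δφ/Δψ = 0.6019
d = R·√(Δφ² + q²Δλ²) = 6372·0.10678 = 680 km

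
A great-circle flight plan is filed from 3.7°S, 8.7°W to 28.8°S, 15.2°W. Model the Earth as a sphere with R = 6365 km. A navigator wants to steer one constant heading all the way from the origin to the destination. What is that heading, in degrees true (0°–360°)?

Meridional parts: M(φ₁)=-0.0646, M(φ₂)=-0.5253 → ΔM = -0.4606;  Δλ = -0.1134 rad
tan C = Δλ / ΔM = +0.2463 → C = 193.84°

193.8°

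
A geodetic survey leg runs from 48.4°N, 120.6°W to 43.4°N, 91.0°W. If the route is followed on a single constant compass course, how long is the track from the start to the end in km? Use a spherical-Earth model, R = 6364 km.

2352 km

Δψ = ln[tan(π/4+φ₂/2)/tan(π/4+φ₁/2)] = -0.1255;  Δφ = -0.0873 rad,  Δλ = +0.5166 rad
q = Δφ/Δψ = 0.6952
d = R·√(Δφ² + q²Δλ²) = 6364·0.36961 = 2352 km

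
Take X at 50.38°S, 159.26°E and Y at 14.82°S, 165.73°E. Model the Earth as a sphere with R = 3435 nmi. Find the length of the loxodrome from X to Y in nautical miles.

Δψ = ln[tan(π/4+φ₂/2)/tan(π/4+φ₁/2)] = +0.7595;  Δφ = +0.6206 rad,  Δλ = +0.1129 rad
q = Δφ/Δψ = 0.8172
d = R·√(Δφ² + q²Δλ²) = 3435·0.62746 = 2155 nmi

2155 nmi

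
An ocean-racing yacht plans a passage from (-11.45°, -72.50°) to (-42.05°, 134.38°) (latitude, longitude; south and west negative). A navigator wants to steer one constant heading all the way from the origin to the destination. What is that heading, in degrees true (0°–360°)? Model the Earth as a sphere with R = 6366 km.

257.2°

Meridional parts: M(φ₁)=-0.2012, M(φ₂)=-0.8103 → ΔM = -0.6092;  Δλ = -2.6724 rad
tan C = Δλ / ΔM = +4.3871 → C = 257.16°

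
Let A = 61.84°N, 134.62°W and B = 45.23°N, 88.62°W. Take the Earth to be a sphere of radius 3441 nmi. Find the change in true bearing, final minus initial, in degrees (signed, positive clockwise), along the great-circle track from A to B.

At departure: θ₁ = atan2(sin Δλ cos φ₂, cos φ₁ sin φ₂ − sin φ₁ cos φ₂ cos Δλ) = 100.76°
At arrival: θ₂ = atan2(sin Δλ cos φ₁, −cos φ₂ sin φ₁ + sin φ₂ cos φ₁ cos Δλ) = 138.83°
Δθ = θ₂ − θ₁ = +38.1°

+38.1°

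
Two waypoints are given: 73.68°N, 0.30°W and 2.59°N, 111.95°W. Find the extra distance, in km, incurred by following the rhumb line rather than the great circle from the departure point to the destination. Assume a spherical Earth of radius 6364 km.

Great circle: cos σ = sin φ₁ sin φ₂ + cos φ₁ cos φ₂ cos Δλ,  σ = 1.6310 rad → d_gc = 10379.9 km
Rhumb line: Δψ = -1.8970, q = Δφ/Δψ = 0.6541, d_rh = R√(Δφ²+q²Δλ²) = 11320.0 km
Excess = 11320.0 − 10379.9 = 940.1 ≈ 940 km

940 km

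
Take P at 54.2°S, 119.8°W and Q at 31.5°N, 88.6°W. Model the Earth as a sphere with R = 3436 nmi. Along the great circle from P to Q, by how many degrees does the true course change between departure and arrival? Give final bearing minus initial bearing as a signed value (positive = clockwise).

-8.6°

At departure: θ₁ = atan2(sin Δλ cos φ₂, cos φ₁ sin φ₂ − sin φ₁ cos φ₂ cos Δλ) = 26.21°
At arrival: θ₂ = atan2(sin Δλ cos φ₁, −cos φ₂ sin φ₁ + sin φ₂ cos φ₁ cos Δλ) = 17.64°
Δθ = θ₂ − θ₁ = -8.6°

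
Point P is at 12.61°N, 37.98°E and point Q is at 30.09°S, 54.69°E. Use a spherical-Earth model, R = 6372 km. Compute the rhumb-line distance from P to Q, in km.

Rhumb course C = atan2(Δλ, Δψ) with Δψ = ln[tan(π/4+φ₂/2)/tan(π/4+φ₁/2)] = -0.7730, Δλ = +0.2916 → C = 159.33°
d = R·|Δφ| / |cos C| = 6372·0.74526 / 0.93562 = 5076 km

5076 km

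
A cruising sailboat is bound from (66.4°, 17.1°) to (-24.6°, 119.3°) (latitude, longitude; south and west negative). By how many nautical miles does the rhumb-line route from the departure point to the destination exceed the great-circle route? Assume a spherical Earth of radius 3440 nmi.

Great circle: cos σ = sin φ₁ sin φ₂ + cos φ₁ cos φ₂ cos Δλ,  σ = 2.0470 rad → d_gc = 7041.6 nmi
Rhumb line: Δψ = -2.0090, q = Δφ/Δψ = 0.7906, d_rh = R√(Δφ²+q²Δλ²) = 7306.3 nmi
Excess = 7306.3 − 7041.6 = 264.7 ≈ 265 nmi

265 nmi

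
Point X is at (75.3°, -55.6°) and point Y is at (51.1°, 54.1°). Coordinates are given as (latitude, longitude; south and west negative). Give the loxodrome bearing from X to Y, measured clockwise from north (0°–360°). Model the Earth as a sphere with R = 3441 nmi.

Δψ = ln[tan(π/4+φ₂/2)/tan(π/4+φ₁/2)] = -1.0071
Δλ = +1.9146 rad (taken the short way round)
course = atan2(Δλ, Δψ) = 117.75°

117.7°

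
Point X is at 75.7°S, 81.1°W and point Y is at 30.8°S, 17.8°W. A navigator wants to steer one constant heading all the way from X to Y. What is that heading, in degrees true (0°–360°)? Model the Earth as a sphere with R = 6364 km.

36.2°

Δψ = ln[tan(π/4+φ₂/2)/tan(π/4+φ₁/2)] = +1.5104
Δλ = +1.1048 rad (taken the short way round)
course = atan2(Δλ, Δψ) = 36.18°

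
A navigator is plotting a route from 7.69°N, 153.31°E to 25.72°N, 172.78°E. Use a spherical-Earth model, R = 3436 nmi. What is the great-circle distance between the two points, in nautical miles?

cos σ = sin φ₁ sin φ₂ + cos φ₁ cos φ₂ cos Δλ
      = sin(7.69°)sin(25.72°) + cos(7.69°)cos(25.72°)cos(19.47°) = 0.8998
σ = 25.863° → d = Rσ = 3436·0.45139 = 1551 nmi

1551 nmi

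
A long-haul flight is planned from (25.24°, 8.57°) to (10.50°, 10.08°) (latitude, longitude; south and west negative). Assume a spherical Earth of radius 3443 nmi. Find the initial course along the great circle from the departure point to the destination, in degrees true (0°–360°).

174.2°

N = sin Δλ·cos φ₂ = +0.0259;  D = cos φ₁ sin φ₂ − sin φ₁ cos φ₂ cos Δλ = -0.2543
initial course = atan2(N, D) = 174.18°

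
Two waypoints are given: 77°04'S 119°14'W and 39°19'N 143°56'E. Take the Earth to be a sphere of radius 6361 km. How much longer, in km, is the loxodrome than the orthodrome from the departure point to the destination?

Great circle: cos σ = sin φ₁ sin φ₂ + cos φ₁ cos φ₂ cos Δλ,  σ = 2.2629 rad → d_gc = 14394.1 km
Rhumb line: Δψ = +2.9247, q = Δφ/Δψ = 0.6945, d_rh = R√(Δφ²+q²Δλ²) = 14923.0 km
Excess = 14923.0 − 14394.1 = 528.9 ≈ 529 km

529 km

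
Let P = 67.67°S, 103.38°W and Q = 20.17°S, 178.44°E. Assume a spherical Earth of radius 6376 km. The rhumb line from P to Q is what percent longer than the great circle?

4.5%

Great circle: σ = 1.1680 rad → d_gc = Rσ = 7447.1 km
Rhumb: Δφ = +0.8290, Δλ = -1.3645, Δψ = +1.2631, q = Δφ/Δψ = 0.6563 → d_rh = R√(Δφ²+q²Δλ²) = 7781.1 km
Excess = (7781.1 − 7447.1) / 7447.1 = 334.0 / 7447.1 = 4.48% ≈ 4.5%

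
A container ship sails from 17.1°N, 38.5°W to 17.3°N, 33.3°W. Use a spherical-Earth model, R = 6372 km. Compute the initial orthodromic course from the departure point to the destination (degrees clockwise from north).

N = sin Δλ·cos φ₂ = +0.0865;  D = cos φ₁ sin φ₂ − sin φ₁ cos φ₂ cos Δλ = +0.0046
initial course = atan2(N, D) = 86.93°

86.9°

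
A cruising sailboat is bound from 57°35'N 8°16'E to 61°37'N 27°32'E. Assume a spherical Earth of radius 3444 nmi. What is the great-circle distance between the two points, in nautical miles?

Haversine: a = sin²(Δφ/2)+cos φ₁ cos φ₂ sin²(Δλ/2) = 0.00837;  σ = 2·atan2(√a,√(1−a))
σ = 10.501° → d = Rσ = 3444·0.18328 = 631 nmi

631 nmi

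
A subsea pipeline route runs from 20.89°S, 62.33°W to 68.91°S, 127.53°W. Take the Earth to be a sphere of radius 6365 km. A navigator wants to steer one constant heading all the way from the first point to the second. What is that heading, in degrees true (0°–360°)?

Meridional parts: M(φ₁)=-0.3730, M(φ₂)=-1.6812 → ΔM = -1.3082;  Δλ = -1.1380 rad
tan C = Δλ / ΔM = +0.8698 → C = 221.02°

221.0°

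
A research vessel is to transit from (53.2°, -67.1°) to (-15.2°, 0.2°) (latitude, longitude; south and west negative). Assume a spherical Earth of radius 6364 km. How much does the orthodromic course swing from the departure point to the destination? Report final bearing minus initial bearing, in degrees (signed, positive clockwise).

+29.4°

Initial bearing θ₁ = atan2(sin Δλ cos φ₂, cos φ₁ sin φ₂ − sin φ₁ cos φ₂ cos Δλ) = 117.08°
Final bearing θ₂ = (initial bearing from the destination back to the start) + 180° = 146.45°
Δθ = θ₂ − θ₁ = +29.4°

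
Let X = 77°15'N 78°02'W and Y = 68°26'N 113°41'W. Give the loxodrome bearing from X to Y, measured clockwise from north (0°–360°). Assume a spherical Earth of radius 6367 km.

Meridional parts: M(φ₁)=+2.1917, M(φ₂)=+1.6583 → ΔM = -0.5334;  Δλ = -0.6222 rad
tan C = Δλ / ΔM = +1.1665 → C = 229.40°

229.4°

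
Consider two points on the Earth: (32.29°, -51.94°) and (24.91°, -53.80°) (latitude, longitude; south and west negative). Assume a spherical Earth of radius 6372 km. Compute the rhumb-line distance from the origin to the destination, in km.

Δψ = ln[tan(π/4+φ₂/2)/tan(π/4+φ₁/2)] = -0.1469;  Δφ = -0.1288 rad,  Δλ = -0.0325 rad
q = Δφ/Δψ = 0.8770
d = R·√(Δφ² + q²Δλ²) = 6372·0.13191 = 841 km

841 km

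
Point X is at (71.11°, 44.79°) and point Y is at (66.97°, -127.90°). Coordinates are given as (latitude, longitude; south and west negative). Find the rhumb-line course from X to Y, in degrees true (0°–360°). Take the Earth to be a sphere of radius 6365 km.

266.2°

Meridional parts: M(φ₁)=+1.7936, M(φ₂)=+1.5910 → ΔM = -0.2026;  Δλ = -3.0140 rad
tan C = Δλ / ΔM = +14.8736 → C = 266.15°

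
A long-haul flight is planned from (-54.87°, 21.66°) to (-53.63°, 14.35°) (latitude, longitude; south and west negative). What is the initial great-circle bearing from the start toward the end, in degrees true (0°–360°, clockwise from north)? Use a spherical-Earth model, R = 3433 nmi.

N = sin Δλ·cos φ₂ = -0.0755;  D = cos φ₁ sin φ₂ − sin φ₁ cos φ₂ cos Δλ = +0.0177
initial course = atan2(N, D) = 283.20°

283.2°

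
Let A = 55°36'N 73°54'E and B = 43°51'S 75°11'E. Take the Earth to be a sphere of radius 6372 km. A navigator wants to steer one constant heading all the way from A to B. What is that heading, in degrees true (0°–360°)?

179.4°

Meridional parts: M(φ₁)=+1.1726, M(φ₂)=-0.8533 → ΔM = -2.0259;  Δλ = +0.0224 rad
tan C = Δλ / ΔM = -0.0111 → C = 179.37°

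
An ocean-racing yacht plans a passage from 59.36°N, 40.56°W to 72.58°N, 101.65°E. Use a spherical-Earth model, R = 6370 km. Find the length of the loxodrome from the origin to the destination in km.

6447 km

Δψ = ln[tan(π/4+φ₂/2)/tan(π/4+φ₁/2)] = +0.5812;  Δφ = +0.2307 rad,  Δλ = +2.4820 rad
q = Δφ/Δψ = 0.3970
d = R·√(Δφ² + q²Δλ²) = 6370·1.01204 = 6447 km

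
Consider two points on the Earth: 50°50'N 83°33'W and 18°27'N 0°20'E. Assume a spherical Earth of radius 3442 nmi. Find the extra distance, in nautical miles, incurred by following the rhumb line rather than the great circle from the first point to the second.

155 nmi

Great circle: cos σ = sin φ₁ sin φ₂ + cos φ₁ cos φ₂ cos Δλ,  σ = 1.2564 rad → d_gc = 4324.7 nmi
Rhumb line: Δψ = -0.7058, q = Δφ/Δψ = 0.8008, d_rh = R√(Δφ²+q²Δλ²) = 4479.9 nmi
Excess = 4479.9 − 4324.7 = 155.2 ≈ 155 nmi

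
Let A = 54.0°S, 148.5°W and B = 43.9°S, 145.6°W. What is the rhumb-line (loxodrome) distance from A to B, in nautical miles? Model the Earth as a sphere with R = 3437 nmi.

616 nmi

Δψ = ln[tan(π/4+φ₂/2)/tan(π/4+φ₁/2)] = +0.2697;  Δφ = +0.1763 rad,  Δλ = +0.0506 rad
q = Δφ/Δψ = 0.6536
d = R·√(Δφ² + q²Δλ²) = 3437·0.17936 = 616 nmi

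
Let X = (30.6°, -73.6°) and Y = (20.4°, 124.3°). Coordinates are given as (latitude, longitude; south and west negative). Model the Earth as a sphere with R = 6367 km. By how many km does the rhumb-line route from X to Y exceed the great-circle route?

Great circle: cos σ = sin φ₁ sin φ₂ + cos φ₁ cos φ₂ cos Δλ,  σ = 2.2022 rad → d_gc = 14021.3 km
Rhumb line: Δψ = -0.1976, q = Δφ/Δψ = 0.9008, d_rh = R√(Δφ²+q²Δλ²) = 16266.9 km
Excess = 16266.9 − 14021.3 = 2245.6 ≈ 2246 km

2246 km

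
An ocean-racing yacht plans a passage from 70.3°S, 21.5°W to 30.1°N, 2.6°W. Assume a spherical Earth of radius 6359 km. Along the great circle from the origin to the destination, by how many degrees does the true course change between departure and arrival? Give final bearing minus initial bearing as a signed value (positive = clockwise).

-10.2°

At departure: θ₁ = atan2(sin Δλ cos φ₂, cos φ₁ sin φ₂ − sin φ₁ cos φ₂ cos Δλ) = 16.61°
At arrival: θ₂ = atan2(sin Δλ cos φ₁, −cos φ₂ sin φ₁ + sin φ₂ cos φ₁ cos Δλ) = 6.39°
Δθ = θ₂ − θ₁ = -10.2°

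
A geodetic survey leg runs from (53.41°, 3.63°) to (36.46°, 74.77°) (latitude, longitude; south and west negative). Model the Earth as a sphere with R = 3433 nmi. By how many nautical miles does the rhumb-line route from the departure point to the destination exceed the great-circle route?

109 nmi

Great circle: cos σ = sin φ₁ sin φ₂ + cos φ₁ cos φ₂ cos Δλ,  σ = 0.8865 rad → d_gc = 3043.4 nmi
Rhumb line: Δψ = -0.4226, q = Δφ/Δψ = 0.7001, d_rh = R√(Δφ²+q²Δλ²) = 3152.3 nmi
Excess = 3152.3 − 3043.4 = 108.9 ≈ 109 nmi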